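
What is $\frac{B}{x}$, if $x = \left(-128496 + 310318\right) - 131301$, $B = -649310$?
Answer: $- \frac{649310}{50521} \approx -12.852$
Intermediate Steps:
$x = 50521$ ($x = 181822 - 131301 = 50521$)
$\frac{B}{x} = - \frac{649310}{50521}$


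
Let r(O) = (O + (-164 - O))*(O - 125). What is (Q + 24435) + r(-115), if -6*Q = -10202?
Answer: 196486/3 ≈ 65495.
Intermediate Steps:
Q = 5101/3 (Q = -⅙*(-10202) = 5101/3 ≈ 1700.3)
r(O) = 20500 - 164*O (r(O) = -164*(-125 + O) = 20500 - 164*O)
(Q + 24435) + r(-115) = (5101/3 + 24435) + (20500 - 164*(-115)) = 78406/3 + (20500 + 18860) = 78406/3 + 39360 = 196486/3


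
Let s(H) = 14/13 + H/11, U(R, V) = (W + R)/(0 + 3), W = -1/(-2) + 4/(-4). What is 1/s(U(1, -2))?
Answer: 858/937 ≈ 0.91569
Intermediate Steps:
W = -½ (W = -1*(-½) + 4*(-¼) = ½ - 1 = -½ ≈ -0.50000)
U(R, V) = -⅙ + R/3 (U(R, V) = (-½ + R)/(0 + 3) = (-½ + R)/3 = (-½ + R)*(⅓) = -⅙ + R/3)
s(H) = 14/13 + H/11 (s(H) = 14*(1/13) + H*(1/11) = 14/13 + H/11)
1/s(U(1, -2)) = 1/(14/13 + (-⅙ + (⅓)*1)/11) = 1/(14/13 + (-⅙ + ⅓)/11) = 1/(14/13 + (1/11)*(⅙)) = 1/(14/13 + 1/66) = 1/(937/858) = 858/937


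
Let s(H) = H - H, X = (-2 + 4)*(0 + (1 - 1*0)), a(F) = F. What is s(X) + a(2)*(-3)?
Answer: -6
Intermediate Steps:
X = 2 (X = 2*(0 + (1 + 0)) = 2*(0 + 1) = 2*1 = 2)
s(H) = 0
s(X) + a(2)*(-3) = 0 + 2*(-3) = 0 - 6 = -6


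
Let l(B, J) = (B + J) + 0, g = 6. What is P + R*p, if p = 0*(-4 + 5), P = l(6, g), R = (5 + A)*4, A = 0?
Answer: 12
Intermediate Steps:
l(B, J) = B + J
R = 20 (R = (5 + 0)*4 = 5*4 = 20)
P = 12 (P = 6 + 6 = 12)
p = 0 (p = 0*1 = 0)
P + R*p = 12 + 20*0 = 12 + 0 = 12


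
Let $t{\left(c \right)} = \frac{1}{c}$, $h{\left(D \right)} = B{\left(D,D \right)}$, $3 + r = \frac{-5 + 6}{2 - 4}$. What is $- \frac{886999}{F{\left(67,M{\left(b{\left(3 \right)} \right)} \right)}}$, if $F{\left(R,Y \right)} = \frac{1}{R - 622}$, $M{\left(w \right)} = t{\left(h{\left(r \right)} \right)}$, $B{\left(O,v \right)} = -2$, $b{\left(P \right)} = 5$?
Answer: $492284445$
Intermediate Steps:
$r = - \frac{7}{2}$ ($r = -3 + \frac{-5 + 6}{2 - 4} = -3 + 1 \frac{1}{-2} = -3 + 1 \left(- \frac{1}{2}\right) = -3 - \frac{1}{2} = - \frac{7}{2} \approx -3.5$)
$h{\left(D \right)} = -2$
$M{\left(w \right)} = - \frac{1}{2}$ ($M{\left(w \right)} = \frac{1}{-2} = - \frac{1}{2}$)
$F{\left(R,Y \right)} = \frac{1}{-622 + R}$
$- \frac{886999}{F{\left(67,M{\left(b{\left(3 \right)} \right)} \right)}} = - \frac{886999}{\frac{1}{-622 + 67}} = - \frac{886999}{\frac{1}{-555}} = - \frac{886999}{- \frac{1}{555}} = \left(-886999\right) \left(-555\right) = 492284445$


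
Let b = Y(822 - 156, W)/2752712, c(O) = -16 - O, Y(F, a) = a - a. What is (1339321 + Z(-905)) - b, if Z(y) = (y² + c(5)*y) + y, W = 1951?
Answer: 2176446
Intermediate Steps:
Y(F, a) = 0
Z(y) = y² - 20*y (Z(y) = (y² + (-16 - 1*5)*y) + y = (y² + (-16 - 5)*y) + y = (y² - 21*y) + y = y² - 20*y)
b = 0 (b = 0/2752712 = 0*(1/2752712) = 0)
(1339321 + Z(-905)) - b = (1339321 - 905*(-20 - 905)) - 1*0 = (1339321 - 905*(-925)) + 0 = (1339321 + 837125) + 0 = 2176446 + 0 = 2176446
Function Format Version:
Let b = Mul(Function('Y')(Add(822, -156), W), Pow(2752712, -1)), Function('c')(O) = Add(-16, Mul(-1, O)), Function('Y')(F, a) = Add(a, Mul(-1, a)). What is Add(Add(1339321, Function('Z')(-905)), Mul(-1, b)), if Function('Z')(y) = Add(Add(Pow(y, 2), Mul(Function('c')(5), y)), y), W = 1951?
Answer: 2176446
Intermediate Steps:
Function('Y')(F, a) = 0
Function('Z')(y) = Add(Pow(y, 2), Mul(-20, y)) (Function('Z')(y) = Add(Add(Pow(y, 2), Mul(Add(-16, Mul(-1, 5)), y)), y) = Add(Add(Pow(y, 2), Mul(Add(-16, -5), y)), y) = Add(Add(Pow(y, 2), Mul(-21, y)), y) = Add(Pow(y, 2), Mul(-20, y)))
b = 0 (b = Mul(0, Pow(2752712, -1)) = Mul(0, Rational(1, 2752712)) = 0)
Add(Add(1339321, Function('Z')(-905)), Mul(-1, b)) = Add(Add(1339321, Mul(-905, Add(-20, -905))), Mul(-1, 0)) = Add(Add(1339321, Mul(-905, -925)), 0) = Add(Add(1339321, 837125), 0) = Add(2176446, 0) = 2176446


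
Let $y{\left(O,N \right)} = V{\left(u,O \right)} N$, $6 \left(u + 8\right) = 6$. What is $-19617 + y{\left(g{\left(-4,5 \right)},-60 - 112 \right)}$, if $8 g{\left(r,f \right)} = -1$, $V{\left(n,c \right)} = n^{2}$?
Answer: $-28045$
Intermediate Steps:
$u = -7$ ($u = -8 + \frac{1}{6} \cdot 6 = -8 + 1 = -7$)
$g{\left(r,f \right)} = - \frac{1}{8}$ ($g{\left(r,f \right)} = \frac{1}{8} \left(-1\right) = - \frac{1}{8}$)
$y{\left(O,N \right)} = 49 N$ ($y{\left(O,N \right)} = \left(-7\right)^{2} N = 49 N$)
$-19617 + y{\left(g{\left(-4,5 \right)},-60 - 112 \right)} = -19617 + 49 \left(-60 - 112\right) = -19617 + 49 \left(-172\right) = -19617 - 8428 = -28045$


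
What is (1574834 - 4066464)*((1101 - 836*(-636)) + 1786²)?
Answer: -9275324396590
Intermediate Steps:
(1574834 - 4066464)*((1101 - 836*(-636)) + 1786²) = -2491630*((1101 + 531696) + 3189796) = -2491630*(532797 + 3189796) = -2491630*3722593 = -9275324396590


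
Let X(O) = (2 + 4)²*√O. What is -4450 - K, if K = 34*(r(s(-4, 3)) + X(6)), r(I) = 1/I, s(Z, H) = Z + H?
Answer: -4416 - 1224*√6 ≈ -7414.2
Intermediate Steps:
s(Z, H) = H + Z
r(I) = 1/I
X(O) = 36*√O (X(O) = 6²*√O = 36*√O)
K = -34 + 1224*√6 (K = 34*(1/(3 - 4) + 36*√6) = 34*(1/(-1) + 36*√6) = 34*(-1 + 36*√6) = -34 + 1224*√6 ≈ 2964.2)
-4450 - K = -4450 - (-34 + 1224*√6) = -4450 + (34 - 1224*√6) = -4416 - 1224*√6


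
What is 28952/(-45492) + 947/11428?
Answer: -71945633/129970644 ≈ -0.55355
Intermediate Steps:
28952/(-45492) + 947/11428 = 28952*(-1/45492) + 947*(1/11428) = -7238/11373 + 947/11428 = -71945633/129970644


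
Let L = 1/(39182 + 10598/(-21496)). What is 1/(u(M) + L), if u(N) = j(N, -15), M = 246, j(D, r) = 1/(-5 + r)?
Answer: -8422456740/420907877 ≈ -20.010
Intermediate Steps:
u(N) = -1/20 (u(N) = 1/(-5 - 15) = 1/(-20) = -1/20)
L = 10748/421122837 (L = 1/(39182 + 10598*(-1/21496)) = 1/(39182 - 5299/10748) = 1/(421122837/10748) = 10748/421122837 ≈ 2.5522e-5)
1/(u(M) + L) = 1/(-1/20 + 10748/421122837) = 1/(-420907877/8422456740) = -8422456740/420907877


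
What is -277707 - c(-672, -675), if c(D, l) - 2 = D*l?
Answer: -731309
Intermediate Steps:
c(D, l) = 2 + D*l
-277707 - c(-672, -675) = -277707 - (2 - 672*(-675)) = -277707 - (2 + 453600) = -277707 - 1*453602 = -277707 - 453602 = -731309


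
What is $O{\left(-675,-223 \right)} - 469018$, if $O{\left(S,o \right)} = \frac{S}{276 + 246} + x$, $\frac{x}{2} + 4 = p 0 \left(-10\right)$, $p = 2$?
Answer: $- \frac{27203583}{58} \approx -4.6903 \cdot 10^{5}$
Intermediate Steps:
$x = -8$ ($x = -8 + 2 \cdot 2 \cdot 0 \left(-10\right) = -8 + 2 \cdot 0 \left(-10\right) = -8 + 2 \cdot 0 = -8 + 0 = -8$)
$O{\left(S,o \right)} = -8 + \frac{S}{522}$ ($O{\left(S,o \right)} = \frac{S}{276 + 246} - 8 = \frac{S}{522} - 8 = -8 + \frac{S}{522}$)
$O{\left(-675,-223 \right)} - 469018 = \left(-8 + \frac{1}{522} \left(-675\right)\right) - 469018 = \left(-8 - \frac{75}{58}\right) - 469018 = - \frac{539}{58} - 469018 = - \frac{27203583}{58}$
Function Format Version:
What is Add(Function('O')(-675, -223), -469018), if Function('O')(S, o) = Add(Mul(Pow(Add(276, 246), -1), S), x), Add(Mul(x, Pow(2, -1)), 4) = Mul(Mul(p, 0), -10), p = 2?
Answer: Rational(-27203583, 58) ≈ -4.6903e+5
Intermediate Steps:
x = -8 (x = Add(-8, Mul(2, Mul(Mul(2, 0), -10))) = Add(-8, Mul(2, Mul(0, -10))) = Add(-8, Mul(2, 0)) = Add(-8, 0) = -8)
Function('O')(S, o) = Add(-8, Mul(Rational(1, 522), S)) (Function('O')(S, o) = Add(Mul(Pow(Add(276, 246), -1), S), -8) = Add(Mul(Pow(522, -1), S), -8) = Add(Mul(Rational(1, 522), S), -8) = Add(-8, Mul(Rational(1, 522), S)))
Add(Function('O')(-675, -223), -469018) = Add(Add(-8, Mul(Rational(1, 522), -675)), -469018) = Add(Add(-8, Rational(-75, 58)), -469018) = Add(Rational(-539, 58), -469018) = Rational(-27203583, 58)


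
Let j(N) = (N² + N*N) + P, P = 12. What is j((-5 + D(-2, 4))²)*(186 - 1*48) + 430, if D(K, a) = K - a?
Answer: 4043002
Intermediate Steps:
j(N) = 12 + 2*N² (j(N) = (N² + N*N) + 12 = (N² + N²) + 12 = 2*N² + 12 = 12 + 2*N²)
j((-5 + D(-2, 4))²)*(186 - 1*48) + 430 = (12 + 2*((-5 + (-2 - 1*4))²)²)*(186 - 1*48) + 430 = (12 + 2*((-5 + (-2 - 4))²)²)*(186 - 48) + 430 = (12 + 2*((-5 - 6)²)²)*138 + 430 = (12 + 2*((-11)²)²)*138 + 430 = (12 + 2*121²)*138 + 430 = (12 + 2*14641)*138 + 430 = (12 + 29282)*138 + 430 = 29294*138 + 430 = 4042572 + 430 = 4043002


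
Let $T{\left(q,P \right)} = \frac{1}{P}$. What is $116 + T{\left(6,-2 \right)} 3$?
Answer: $\frac{229}{2} \approx 114.5$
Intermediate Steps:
$116 + T{\left(6,-2 \right)} 3 = 116 + \frac{1}{-2} \cdot 3 = 116 - \frac{3}{2} = \frac{229}{2}$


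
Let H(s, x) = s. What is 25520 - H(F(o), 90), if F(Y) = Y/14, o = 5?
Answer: 357275/14 ≈ 25520.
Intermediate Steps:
F(Y) = Y/14 (F(Y) = Y*(1/14) = Y/14)
25520 - H(F(o), 90) = 25520 - 5/14 = 357275/14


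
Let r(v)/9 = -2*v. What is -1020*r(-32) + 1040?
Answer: -586480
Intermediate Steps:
r(v) = -18*v (r(v) = 9*(-2*v) = -18*v)
-1020*r(-32) + 1040 = -(-18360)*(-32) + 1040 = -1020*576 + 1040 = -587520 + 1040 = -586480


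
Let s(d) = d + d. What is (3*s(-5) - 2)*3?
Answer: -96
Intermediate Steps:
s(d) = 2*d
(3*s(-5) - 2)*3 = (3*(2*(-5)) - 2)*3 = (3*(-10) - 2)*3 = (-30 - 2)*3 = -32*3 = -96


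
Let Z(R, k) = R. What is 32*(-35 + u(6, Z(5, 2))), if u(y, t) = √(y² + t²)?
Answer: -1120 + 32*√61 ≈ -870.07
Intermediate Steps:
u(y, t) = √(t² + y²)
32*(-35 + u(6, Z(5, 2))) = 32*(-35 + √(5² + 6²)) = 32*(-35 + √(25 + 36)) = 32*(-35 + √61) = -1120 + 32*√61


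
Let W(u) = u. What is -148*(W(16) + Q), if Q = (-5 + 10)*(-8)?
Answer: 3552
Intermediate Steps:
Q = -40 (Q = 5*(-8) = -40)
-148*(W(16) + Q) = -148*(16 - 40) = -148*(-24) = 3552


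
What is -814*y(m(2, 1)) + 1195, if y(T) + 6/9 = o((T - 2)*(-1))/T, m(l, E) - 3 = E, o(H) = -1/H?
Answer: 19631/12 ≈ 1635.9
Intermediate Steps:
m(l, E) = 3 + E
y(T) = -⅔ - 1/(T*(2 - T)) (y(T) = -⅔ + (-1/((T - 2)*(-1)))/T = -⅔ + (-1/((-2 + T)*(-1)))/T = -⅔ + (-1/(2 - T))/T = -⅔ - 1/(T*(2 - T)))
-814*y(m(2, 1)) + 1195 = -814*(3 - 2*(3 + 1)*(-2 + (3 + 1)))/(3*(3 + 1)*(-2 + (3 + 1))) + 1195 = -814*(3 - 2*4*(-2 + 4))/(3*4*(-2 + 4)) + 1195 = -814*(3 - 2*4*2)/(3*4*2) + 1195 = -814*(3 - 16)/(3*4*2) + 1195 = -814*(-13)/(3*4*2) + 1195 = -814*(-13/24) + 1195 = 5291/12 + 1195 = 19631/12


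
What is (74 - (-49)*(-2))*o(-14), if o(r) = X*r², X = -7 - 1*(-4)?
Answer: 14112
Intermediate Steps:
X = -3 (X = -7 + 4 = -3)
o(r) = -3*r²
(74 - (-49)*(-2))*o(-14) = (74 - (-49)*(-2))*(-3*(-14)²) = (74 - 1*98)*(-3*196) = (74 - 98)*(-588) = -24*(-588) = 14112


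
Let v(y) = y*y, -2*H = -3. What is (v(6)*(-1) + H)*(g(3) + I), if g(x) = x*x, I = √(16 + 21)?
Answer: -621/2 - 69*√37/2 ≈ -520.36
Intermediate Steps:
H = 3/2 (H = -½*(-3) = 3/2 ≈ 1.5000)
v(y) = y²
I = √37 ≈ 6.0828
g(x) = x²
(v(6)*(-1) + H)*(g(3) + I) = (6²*(-1) + 3/2)*(3² + √37) = (36*(-1) + 3/2)*(9 + √37) = (-36 + 3/2)*(9 + √37) = -69*(9 + √37)/2 = -621/2 - 69*√37/2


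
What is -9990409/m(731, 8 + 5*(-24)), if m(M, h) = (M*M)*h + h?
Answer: 9990409/59848544 ≈ 0.16693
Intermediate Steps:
m(M, h) = h + h*M² (m(M, h) = M²*h + h = h*M² + h = h + h*M²)
-9990409/m(731, 8 + 5*(-24)) = -9990409*1/((1 + 731²)*(8 + 5*(-24))) = -9990409*1/((1 + 534361)*(8 - 120)) = -9990409/((-112*534362)) = -9990409/(-59848544) = -9990409*(-1/59848544) = 9990409/59848544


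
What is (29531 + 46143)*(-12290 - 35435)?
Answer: -3611541650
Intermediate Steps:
(29531 + 46143)*(-12290 - 35435) = 75674*(-47725) = -3611541650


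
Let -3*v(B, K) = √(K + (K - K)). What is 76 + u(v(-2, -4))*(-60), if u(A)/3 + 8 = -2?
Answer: 1876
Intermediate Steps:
v(B, K) = -√K/3 (v(B, K) = -√(K + (K - K))/3 = -√(K + 0)/3 = -√K/3)
u(A) = -30 (u(A) = -24 + 3*(-2) = -24 - 6 = -30)
76 + u(v(-2, -4))*(-60) = 76 - 30*(-60) = 76 + 1800 = 1876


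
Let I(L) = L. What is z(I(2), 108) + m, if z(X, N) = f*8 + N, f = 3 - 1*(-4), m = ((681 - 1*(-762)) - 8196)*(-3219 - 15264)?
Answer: 124815863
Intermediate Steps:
m = 124815699 (m = ((681 + 762) - 8196)*(-18483) = (1443 - 8196)*(-18483) = -6753*(-18483) = 124815699)
f = 7 (f = 3 + 4 = 7)
z(X, N) = 56 + N (z(X, N) = 7*8 + N = 56 + N)
z(I(2), 108) + m = (56 + 108) + 124815699 = 164 + 124815699 = 124815863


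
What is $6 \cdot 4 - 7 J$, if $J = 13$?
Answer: $-67$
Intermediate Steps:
$6 \cdot 4 - 7 J = 6 \cdot 4 - 91 = 24 - 91 = -67$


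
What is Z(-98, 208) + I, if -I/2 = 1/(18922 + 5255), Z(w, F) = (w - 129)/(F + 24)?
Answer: -5488643/5609064 ≈ -0.97853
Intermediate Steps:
Z(w, F) = (-129 + w)/(24 + F)
I = -2/24177 (I = -2/(18922 + 5255) = -2/24177 ≈ -8.2723e-5)
Z(-98, 208) + I = (-129 - 98)/(24 + 208) - 2/24177 = -227/232 - 2/24177 = -5488643/5609064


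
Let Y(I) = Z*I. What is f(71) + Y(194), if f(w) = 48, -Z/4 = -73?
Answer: 56696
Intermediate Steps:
Z = 292 (Z = -4*(-73) = 292)
Y(I) = 292*I
f(71) + Y(194) = 48 + 292*194 = 48 + 56648 = 56696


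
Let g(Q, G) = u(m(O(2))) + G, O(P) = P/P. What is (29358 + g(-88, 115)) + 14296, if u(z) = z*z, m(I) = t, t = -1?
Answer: 43770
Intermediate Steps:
O(P) = 1
m(I) = -1
u(z) = z**2
g(Q, G) = 1 + G (g(Q, G) = (-1)**2 + G = 1 + G)
(29358 + g(-88, 115)) + 14296 = (29358 + (1 + 115)) + 14296 = (29358 + 116) + 14296 = 29474 + 14296 = 43770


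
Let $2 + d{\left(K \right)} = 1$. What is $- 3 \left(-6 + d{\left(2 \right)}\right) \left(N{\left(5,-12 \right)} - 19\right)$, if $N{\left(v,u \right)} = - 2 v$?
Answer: $-609$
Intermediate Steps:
$d{\left(K \right)} = -1$ ($d{\left(K \right)} = -2 + 1 = -1$)
$- 3 \left(-6 + d{\left(2 \right)}\right) \left(N{\left(5,-12 \right)} - 19\right) = - 3 \left(-6 - 1\right) \left(\left(-2\right) 5 - 19\right) = \left(-3\right) \left(-7\right) \left(-10 - 19\right) = 21 \left(-29\right) = -609$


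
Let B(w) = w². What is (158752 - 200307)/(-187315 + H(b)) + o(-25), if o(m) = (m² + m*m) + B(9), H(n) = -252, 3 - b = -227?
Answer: 249693232/187567 ≈ 1331.2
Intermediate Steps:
b = 230 (b = 3 - 1*(-227) = 3 + 227 = 230)
o(m) = 81 + 2*m² (o(m) = (m² + m*m) + 9² = (m² + m²) + 81 = 2*m² + 81 = 81 + 2*m²)
(158752 - 200307)/(-187315 + H(b)) + o(-25) = (158752 - 200307)/(-187315 - 252) + (81 + 2*(-25)²) = -41555/(-187567) + (81 + 2*625) = -41555*(-1/187567) + (81 + 1250) = 41555/187567 + 1331 = 249693232/187567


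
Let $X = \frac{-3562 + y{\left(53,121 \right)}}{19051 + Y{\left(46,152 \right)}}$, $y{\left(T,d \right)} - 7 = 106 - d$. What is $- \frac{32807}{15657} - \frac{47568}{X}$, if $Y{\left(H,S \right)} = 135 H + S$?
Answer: $\frac{185556648899}{547995} \approx 3.3861 \cdot 10^{5}$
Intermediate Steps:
$y{\left(T,d \right)} = 113 - d$ ($y{\left(T,d \right)} = 7 - \left(-106 + d\right) = 113 - d$)
$Y{\left(H,S \right)} = S + 135 H$
$X = - \frac{1190}{8471}$ ($X = \frac{-3562 + \left(113 - 121\right)}{19051 + \left(152 + 135 \cdot 46\right)} = \frac{-3562 + \left(113 - 121\right)}{19051 + \left(152 + 6210\right)} = \frac{-3562 - 8}{19051 + 6362} = - \frac{3570}{25413} = \left(-3570\right) \frac{1}{25413} = - \frac{1190}{8471} \approx -0.14048$)
$- \frac{32807}{15657} - \frac{47568}{X} = - \frac{32807}{15657} - \frac{47568}{- \frac{1190}{8471}} = \left(-32807\right) \frac{1}{15657} - - \frac{201474264}{595} = - \frac{32807}{15657} + \frac{201474264}{595} = \frac{185556648899}{547995}$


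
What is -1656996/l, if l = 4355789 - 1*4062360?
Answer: -1656996/293429 ≈ -5.6470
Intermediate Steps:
l = 293429 (l = 4355789 - 4062360 = 293429)
-1656996/l = -1656996/293429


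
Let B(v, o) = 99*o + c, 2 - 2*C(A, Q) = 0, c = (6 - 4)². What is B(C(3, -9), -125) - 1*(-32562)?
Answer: 20191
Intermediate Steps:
c = 4 (c = 2² = 4)
C(A, Q) = 1 (C(A, Q) = 1 - ½*0 = 1 + 0 = 1)
B(v, o) = 4 + 99*o (B(v, o) = 99*o + 4 = 4 + 99*o)
B(C(3, -9), -125) - 1*(-32562) = (4 + 99*(-125)) - 1*(-32562) = (4 - 12375) + 32562 = -12371 + 32562 = 20191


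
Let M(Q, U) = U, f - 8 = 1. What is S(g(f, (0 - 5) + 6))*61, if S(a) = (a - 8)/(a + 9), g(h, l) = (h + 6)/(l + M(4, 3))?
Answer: -61/3 ≈ -20.333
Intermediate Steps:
f = 9 (f = 8 + 1 = 9)
g(h, l) = (6 + h)/(3 + l) (g(h, l) = (h + 6)/(l + 3) = (6 + h)/(3 + l))
S(a) = (-8 + a)/(9 + a)
S(g(f, (0 - 5) + 6))*61 = ((-8 + (6 + 9)/(3 + ((0 - 5) + 6)))/(9 + (6 + 9)/(3 + ((0 - 5) + 6))))*61 = ((-8 + 15/(3 + (-5 + 6)))/(9 + 15/(3 + (-5 + 6))))*61 = ((-8 + 15/(3 + 1))/(9 + 15/(3 + 1)))*61 = ((-8 + 15/4)/(9 + 15/4))*61 = (-17/4/(51/4))*61 = ((4/51)*(-17/4))*61 = -⅓*61 = -61/3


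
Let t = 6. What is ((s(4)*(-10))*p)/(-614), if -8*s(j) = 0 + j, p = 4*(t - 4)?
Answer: -20/307 ≈ -0.065147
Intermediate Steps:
p = 8 (p = 4*(6 - 4) = 4*2 = 8)
s(j) = -j/8 (s(j) = -(0 + j)/8 = -j/8)
((s(4)*(-10))*p)/(-614) = ((-1/8*4*(-10))*8)/(-614) = (-1/2*(-10)*8)*(-1/614) = (5*8)*(-1/614) = 40*(-1/614) = -20/307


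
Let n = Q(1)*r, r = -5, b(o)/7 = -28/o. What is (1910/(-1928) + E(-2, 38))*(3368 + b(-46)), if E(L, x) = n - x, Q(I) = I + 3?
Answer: -2205359127/11086 ≈ -1.9893e+5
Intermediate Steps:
b(o) = -196/o (b(o) = 7*(-28/o) = -196/o)
Q(I) = 3 + I
n = -20 (n = (3 + 1)*(-5) = 4*(-5) = -20)
E(L, x) = -20 - x
(1910/(-1928) + E(-2, 38))*(3368 + b(-46)) = (1910/(-1928) + (-20 - 1*38))*(3368 - 196/(-46)) = (1910*(-1/1928) + (-20 - 38))*(3368 - 196*(-1/46)) = (-955/964 - 58)*(3368 + 98/23) = -56867/964*77562/23 = -2205359127/11086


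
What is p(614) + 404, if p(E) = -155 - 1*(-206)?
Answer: 455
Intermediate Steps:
p(E) = 51 (p(E) = -155 + 206 = 51)
p(614) + 404 = 51 + 404 = 455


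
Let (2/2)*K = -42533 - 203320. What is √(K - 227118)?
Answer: I*√472971 ≈ 687.73*I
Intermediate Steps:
K = -245853 (K = -42533 - 203320 = -245853)
√(K - 227118) = √(-245853 - 227118) = √(-472971) = I*√472971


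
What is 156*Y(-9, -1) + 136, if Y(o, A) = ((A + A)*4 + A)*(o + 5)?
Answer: 5752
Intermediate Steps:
Y(o, A) = 9*A*(5 + o) (Y(o, A) = ((2*A)*4 + A)*(5 + o) = (8*A + A)*(5 + o) = (9*A)*(5 + o) = 9*A*(5 + o))
156*Y(-9, -1) + 136 = 156*(9*(-1)*(5 - 9)) + 136 = 156*(9*(-1)*(-4)) + 136 = 156*36 + 136 = 5616 + 136 = 5752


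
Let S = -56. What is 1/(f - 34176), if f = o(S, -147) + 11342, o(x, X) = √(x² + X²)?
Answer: -466/10640139 - √505/74480973 ≈ -4.4098e-5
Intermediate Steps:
o(x, X) = √(X² + x²)
f = 11342 + 7*√505 (f = √((-147)² + (-56)²) + 11342 = √(21609 + 3136) + 11342 = √24745 + 11342 = 7*√505 + 11342 = 11342 + 7*√505 ≈ 11499.)
1/(f - 34176) = 1/((11342 + 7*√505) - 34176) = 1/(-22834 + 7*√505)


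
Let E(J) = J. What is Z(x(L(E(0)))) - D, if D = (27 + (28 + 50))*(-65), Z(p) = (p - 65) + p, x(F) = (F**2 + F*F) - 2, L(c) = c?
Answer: 6756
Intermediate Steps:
x(F) = -2 + 2*F**2 (x(F) = (F**2 + F**2) - 2 = 2*F**2 - 2 = -2 + 2*F**2)
Z(p) = -65 + 2*p (Z(p) = (-65 + p) + p = -65 + 2*p)
D = -6825 (D = (27 + 78)*(-65) = 105*(-65) = -6825)
Z(x(L(E(0)))) - D = (-65 + 2*(-2 + 2*0**2)) - 1*(-6825) = (-65 + 2*(-2 + 2*0)) + 6825 = (-65 + 2*(-2 + 0)) + 6825 = (-65 + 2*(-2)) + 6825 = (-65 - 4) + 6825 = -69 + 6825 = 6756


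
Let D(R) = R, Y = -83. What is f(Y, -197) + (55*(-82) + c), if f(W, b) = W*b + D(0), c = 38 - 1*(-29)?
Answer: 11908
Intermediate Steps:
c = 67 (c = 38 + 29 = 67)
f(W, b) = W*b (f(W, b) = W*b + 0 = W*b)
f(Y, -197) + (55*(-82) + c) = -83*(-197) + (55*(-82) + 67) = 16351 + (-4510 + 67) = 16351 - 4443 = 11908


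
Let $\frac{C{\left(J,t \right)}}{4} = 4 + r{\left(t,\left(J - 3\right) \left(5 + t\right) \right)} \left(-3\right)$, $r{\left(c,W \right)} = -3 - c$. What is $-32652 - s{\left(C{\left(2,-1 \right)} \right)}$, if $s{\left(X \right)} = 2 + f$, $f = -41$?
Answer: $-32613$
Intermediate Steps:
$C{\left(J,t \right)} = 52 + 12 t$ ($C{\left(J,t \right)} = 4 \left(4 + \left(-3 - t\right) \left(-3\right)\right) = 4 \left(4 + \left(9 + 3 t\right)\right) = 4 \left(13 + 3 t\right) = 52 + 12 t$)
$s{\left(X \right)} = -39$ ($s{\left(X \right)} = 2 - 41 = -39$)
$-32652 - s{\left(C{\left(2,-1 \right)} \right)} = -32652 - -39 = -32652 + 39 = -32613$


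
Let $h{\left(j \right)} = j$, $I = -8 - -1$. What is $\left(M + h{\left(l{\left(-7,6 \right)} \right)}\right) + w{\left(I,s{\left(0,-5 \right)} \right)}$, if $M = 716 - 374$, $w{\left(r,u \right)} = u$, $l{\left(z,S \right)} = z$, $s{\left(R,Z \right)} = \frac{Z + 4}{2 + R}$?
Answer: $\frac{669}{2} \approx 334.5$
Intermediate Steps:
$s{\left(R,Z \right)} = \frac{4 + Z}{2 + R}$
$I = -7$ ($I = -8 + 1 = -7$)
$M = 342$ ($M = 716 - 374 = 342$)
$\left(M + h{\left(l{\left(-7,6 \right)} \right)}\right) + w{\left(I,s{\left(0,-5 \right)} \right)} = \left(342 - 7\right) + \frac{4 - 5}{2 + 0} = 335 + \frac{1}{2} \left(-1\right) = 335 - \frac{1}{2} = \frac{669}{2}$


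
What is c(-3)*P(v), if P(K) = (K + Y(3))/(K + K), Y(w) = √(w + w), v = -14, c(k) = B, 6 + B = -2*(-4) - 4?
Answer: -1 + √6/14 ≈ -0.82504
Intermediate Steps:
B = -2 (B = -6 + (-2*(-4) - 4) = -6 + (8 - 4) = -6 + 4 = -2)
c(k) = -2
Y(w) = √2*√w (Y(w) = √(2*w) = √2*√w)
P(K) = (K + √6)/(2*K) (P(K) = (K + √2*√3)/(K + K) = (K + √6)/((2*K)) = (K + √6)*(1/(2*K)) = (K + √6)/(2*K))
c(-3)*P(v) = -(-14 + √6)/(-14) = -(-1)*(-14 + √6)/14 = -2*(½ - √6/28) = -1 + √6/14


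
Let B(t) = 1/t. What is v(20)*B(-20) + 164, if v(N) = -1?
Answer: 3281/20 ≈ 164.05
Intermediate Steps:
v(20)*B(-20) + 164 = -1/(-20) + 164 = -1*(-1/20) + 164 = 1/20 + 164 = 3281/20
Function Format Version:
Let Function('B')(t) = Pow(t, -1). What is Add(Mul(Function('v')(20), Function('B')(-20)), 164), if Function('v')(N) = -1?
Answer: Rational(3281, 20) ≈ 164.05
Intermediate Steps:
Add(Mul(Function('v')(20), Function('B')(-20)), 164) = Add(Mul(-1, Pow(-20, -1)), 164) = Add(Mul(-1, Rational(-1, 20)), 164) = Add(Rational(1, 20), 164) = Rational(3281, 20)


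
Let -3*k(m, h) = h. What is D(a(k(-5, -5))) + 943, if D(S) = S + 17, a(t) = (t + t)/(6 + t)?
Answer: 22090/23 ≈ 960.43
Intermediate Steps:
k(m, h) = -h/3
a(t) = 2*t/(6 + t) (a(t) = (2*t)/(6 + t) = 2*t/(6 + t))
D(S) = 17 + S
D(a(k(-5, -5))) + 943 = (17 + 2*(-⅓*(-5))/(6 - ⅓*(-5))) + 943 = (17 + 2*(5/3)/(6 + 5/3)) + 943 = (17 + 2*(5/3)/(23/3)) + 943 = (17 + 2*(5/3)*(3/23)) + 943 = (17 + 10/23) + 943 = 401/23 + 943 = 22090/23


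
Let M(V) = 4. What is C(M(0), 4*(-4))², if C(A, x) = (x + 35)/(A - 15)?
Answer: 361/121 ≈ 2.9835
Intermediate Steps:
C(A, x) = (35 + x)/(-15 + A)
C(M(0), 4*(-4))² = ((35 + 4*(-4))/(-15 + 4))² = ((35 - 16)/(-11))² = (-1/11*19)² = (-19/11)² = 361/121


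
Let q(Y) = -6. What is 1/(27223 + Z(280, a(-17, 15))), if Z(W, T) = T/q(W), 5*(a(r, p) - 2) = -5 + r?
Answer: 5/136117 ≈ 3.6733e-5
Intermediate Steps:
a(r, p) = 1 + r/5 (a(r, p) = 2 + (-5 + r)/5 = 2 + (-1 + r/5) = 1 + r/5)
Z(W, T) = -T/6 (Z(W, T) = T/(-6) = T*(-⅙) = -T/6)
1/(27223 + Z(280, a(-17, 15))) = 1/(27223 - (1 + (⅕)*(-17))/6) = 1/(27223 - (1 - 17/5)/6) = 1/(27223 - ⅙*(-12/5)) = 1/(27223 + ⅖) = 1/(136117/5) = 5/136117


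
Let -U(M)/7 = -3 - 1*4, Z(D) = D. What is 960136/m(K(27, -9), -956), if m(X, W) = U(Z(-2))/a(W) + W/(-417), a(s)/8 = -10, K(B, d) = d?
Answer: 32030136960/56047 ≈ 5.7149e+5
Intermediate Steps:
U(M) = 49 (U(M) = -7*(-3 - 1*4) = -7*(-3 - 4) = -7*(-7) = 49)
a(s) = -80 (a(s) = 8*(-10) = -80)
m(X, W) = -49/80 - W/417 (m(X, W) = 49/(-80) + W/(-417) = 49*(-1/80) + W*(-1/417) = -49/80 - W/417)
960136/m(K(27, -9), -956) = 960136/(-49/80 - 1/417*(-956)) = 960136/(-49/80 + 956/417) = 960136/(56047/33360) = 960136*(33360/56047) = 32030136960/56047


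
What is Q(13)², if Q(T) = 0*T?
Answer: 0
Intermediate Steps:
Q(T) = 0
Q(13)² = 0² = 0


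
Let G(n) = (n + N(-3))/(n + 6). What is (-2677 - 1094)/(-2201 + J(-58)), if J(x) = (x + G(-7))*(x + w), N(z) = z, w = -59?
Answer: -3771/3415 ≈ -1.1042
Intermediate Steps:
G(n) = (-3 + n)/(6 + n) (G(n) = (n - 3)/(n + 6) = (-3 + n)/(6 + n))
J(x) = (-59 + x)*(10 + x) (J(x) = (x + (-3 - 7)/(6 - 7))*(x - 59) = (x - 10/(-1))*(-59 + x) = (x - 1*(-10))*(-59 + x) = (x + 10)*(-59 + x) = (10 + x)*(-59 + x) = (-59 + x)*(10 + x))
(-2677 - 1094)/(-2201 + J(-58)) = (-2677 - 1094)/(-2201 + (-590 + (-58)² - 49*(-58))) = -3771/(-2201 + (-590 + 3364 + 2842)) = -3771/(-2201 + 5616) = -3771/3415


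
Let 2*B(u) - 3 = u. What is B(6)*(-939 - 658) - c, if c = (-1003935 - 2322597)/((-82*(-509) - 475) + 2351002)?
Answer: -34377371781/4784530 ≈ -7185.1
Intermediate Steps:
B(u) = 3/2 + u/2
c = -3326532/2392265 (c = -3326532/((41738 - 475) + 2351002) = -3326532/(41263 + 2351002) = -3326532/2392265 ≈ -1.3905)
B(6)*(-939 - 658) - c = (3/2 + (½)*6)*(-939 - 658) - 1*(-3326532/2392265) = (3/2 + 3)*(-1597) + 3326532/2392265 = (9/2)*(-1597) + 3326532/2392265 = -14373/2 + 3326532/2392265 = -34377371781/4784530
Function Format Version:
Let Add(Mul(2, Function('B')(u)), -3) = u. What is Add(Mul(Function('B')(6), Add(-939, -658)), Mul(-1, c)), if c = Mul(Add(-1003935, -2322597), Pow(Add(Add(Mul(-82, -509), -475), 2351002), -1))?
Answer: Rational(-34377371781, 4784530) ≈ -7185.1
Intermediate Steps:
Function('B')(u) = Add(Rational(3, 2), Mul(Rational(1, 2), u))
c = Rational(-3326532, 2392265) (c = Mul(-3326532, Pow(Add(Add(41738, -475), 2351002), -1)) = Mul(-3326532, Pow(Add(41263, 2351002), -1)) = Mul(-3326532, Pow(2392265, -1)) = Mul(-3326532, Rational(1, 2392265)) = Rational(-3326532, 2392265) ≈ -1.3905)
Add(Mul(Function('B')(6), Add(-939, -658)), Mul(-1, c)) = Add(Mul(Add(Rational(3, 2), Mul(Rational(1, 2), 6)), Add(-939, -658)), Mul(-1, Rational(-3326532, 2392265))) = Add(Mul(Add(Rational(3, 2), 3), -1597), Rational(3326532, 2392265)) = Add(Mul(Rational(9, 2), -1597), Rational(3326532, 2392265)) = Add(Rational(-14373, 2), Rational(3326532, 2392265)) = Rational(-34377371781, 4784530)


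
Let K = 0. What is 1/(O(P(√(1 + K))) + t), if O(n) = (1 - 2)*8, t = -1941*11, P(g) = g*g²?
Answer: -1/21359 ≈ -4.6819e-5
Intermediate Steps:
P(g) = g³
t = -21351
O(n) = -8 (O(n) = -1*8 = -8)
1/(O(P(√(1 + K))) + t) = 1/(-8 - 21351) = 1/(-21359) = -1/21359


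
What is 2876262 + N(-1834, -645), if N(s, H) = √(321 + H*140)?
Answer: 2876262 + I*√89979 ≈ 2.8763e+6 + 299.96*I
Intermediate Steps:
N(s, H) = √(321 + 140*H)
2876262 + N(-1834, -645) = 2876262 + √(321 + 140*(-645)) = 2876262 + √(321 - 90300) = 2876262 + √(-89979) = 2876262 + I*√89979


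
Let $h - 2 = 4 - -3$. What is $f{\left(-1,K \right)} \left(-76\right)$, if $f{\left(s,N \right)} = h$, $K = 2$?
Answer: $-684$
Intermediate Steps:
$h = 9$ ($h = 2 + \left(4 - -3\right) = 2 + \left(4 + 3\right) = 2 + 7 = 9$)
$f{\left(s,N \right)} = 9$
$f{\left(-1,K \right)} \left(-76\right) = 9 \left(-76\right) = -684$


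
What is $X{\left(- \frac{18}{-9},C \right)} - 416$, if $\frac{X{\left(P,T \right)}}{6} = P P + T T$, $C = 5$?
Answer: $-242$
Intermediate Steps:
$X{\left(P,T \right)} = 6 P^{2} + 6 T^{2}$ ($X{\left(P,T \right)} = 6 \left(P P + T T\right) = 6 \left(P^{2} + T^{2}\right) = 6 P^{2} + 6 T^{2}$)
$X{\left(- \frac{18}{-9},C \right)} - 416 = \left(6 \left(- \frac{18}{-9}\right)^{2} + 6 \cdot 5^{2}\right) - 416 = \left(6 \left(\left(-18\right) \left(- \frac{1}{9}\right)\right)^{2} + 6 \cdot 25\right) - 416 = \left(6 \cdot 2^{2} + 150\right) - 416 = \left(6 \cdot 4 + 150\right) - 416 = \left(24 + 150\right) - 416 = 174 - 416 = -242$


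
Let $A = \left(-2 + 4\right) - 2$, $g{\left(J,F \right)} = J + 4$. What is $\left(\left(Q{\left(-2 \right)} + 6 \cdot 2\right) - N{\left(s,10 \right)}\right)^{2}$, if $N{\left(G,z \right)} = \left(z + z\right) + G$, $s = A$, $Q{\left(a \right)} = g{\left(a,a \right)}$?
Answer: $36$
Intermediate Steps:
$g{\left(J,F \right)} = 4 + J$
$A = 0$ ($A = 2 - 2 = 0$)
$Q{\left(a \right)} = 4 + a$
$s = 0$
$N{\left(G,z \right)} = G + 2 z$ ($N{\left(G,z \right)} = 2 z + G = G + 2 z$)
$\left(\left(Q{\left(-2 \right)} + 6 \cdot 2\right) - N{\left(s,10 \right)}\right)^{2} = \left(\left(\left(4 - 2\right) + 6 \cdot 2\right) - \left(0 + 2 \cdot 10\right)\right)^{2} = \left(\left(2 + 12\right) - \left(0 + 20\right)\right)^{2} = \left(14 - 20\right)^{2} = \left(-6\right)^{2} = 36$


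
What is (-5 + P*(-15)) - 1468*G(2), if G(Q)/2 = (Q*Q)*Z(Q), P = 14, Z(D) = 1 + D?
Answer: -35447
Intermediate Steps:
G(Q) = 2*Q²*(1 + Q) (G(Q) = 2*((Q*Q)*(1 + Q)) = 2*(Q²*(1 + Q)) = 2*Q²*(1 + Q))
(-5 + P*(-15)) - 1468*G(2) = (-5 + 14*(-15)) - 2936*2²*(1 + 2) = (-5 - 210) - 2936*4*3 = -215 - 1468*24 = -215 - 35232 = -35447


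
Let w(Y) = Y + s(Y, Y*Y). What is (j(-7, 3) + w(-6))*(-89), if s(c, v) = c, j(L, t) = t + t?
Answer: 534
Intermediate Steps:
j(L, t) = 2*t
w(Y) = 2*Y (w(Y) = Y + Y = 2*Y)
(j(-7, 3) + w(-6))*(-89) = (2*3 + 2*(-6))*(-89) = (6 - 12)*(-89) = -6*(-89) = 534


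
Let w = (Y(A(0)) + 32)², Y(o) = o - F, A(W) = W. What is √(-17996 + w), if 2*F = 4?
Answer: 2*I*√4274 ≈ 130.75*I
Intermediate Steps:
F = 2 (F = (½)*4 = 2)
Y(o) = -2 + o (Y(o) = o - 1*2 = o - 2 = -2 + o)
w = 900 (w = ((-2 + 0) + 32)² = (-2 + 32)² = 30² = 900)
√(-17996 + w) = √(-17996 + 900) = √(-17096) = 2*I*√4274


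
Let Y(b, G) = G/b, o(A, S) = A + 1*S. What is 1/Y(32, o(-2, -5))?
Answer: -32/7 ≈ -4.5714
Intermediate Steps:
o(A, S) = A + S
1/Y(32, o(-2, -5)) = 1/((-2 - 5)/32) = 1/(-7*1/32) = 1/(-7/32) = -32/7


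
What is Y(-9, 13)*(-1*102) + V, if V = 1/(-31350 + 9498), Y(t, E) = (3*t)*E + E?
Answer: 753369551/21852 ≈ 34476.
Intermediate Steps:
Y(t, E) = E + 3*E*t (Y(t, E) = 3*E*t + E = E + 3*E*t)
V = -1/21852 (V = 1/(-21852) = -1/21852 ≈ -4.5762e-5)
Y(-9, 13)*(-1*102) + V = (13*(1 + 3*(-9)))*(-1*102) - 1/21852 = (13*(1 - 27))*(-102) - 1/21852 = (13*(-26))*(-102) - 1/21852 = -338*(-102) - 1/21852 = 34476 - 1/21852 = 753369551/21852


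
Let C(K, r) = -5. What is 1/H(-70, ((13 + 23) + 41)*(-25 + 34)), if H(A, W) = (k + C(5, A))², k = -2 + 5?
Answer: ¼ ≈ 0.25000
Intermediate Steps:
k = 3
H(A, W) = 4 (H(A, W) = (3 - 5)² = (-2)² = 4)
1/H(-70, ((13 + 23) + 41)*(-25 + 34)) = 1/4 = ¼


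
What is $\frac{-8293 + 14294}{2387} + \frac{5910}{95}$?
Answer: $\frac{2935453}{45353} \approx 64.725$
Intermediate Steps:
$\frac{-8293 + 14294}{2387} + \frac{5910}{95} = 6001 \cdot \frac{1}{2387} + 5910 \cdot \frac{1}{95} = \frac{6001}{2387} + \frac{1182}{19} = \frac{2935453}{45353}$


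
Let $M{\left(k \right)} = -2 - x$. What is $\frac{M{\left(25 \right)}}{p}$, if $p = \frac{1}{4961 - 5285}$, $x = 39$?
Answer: $13284$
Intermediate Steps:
$M{\left(k \right)} = -41$ ($M{\left(k \right)} = -2 - 39 = -41$)
$p = - \frac{1}{324}$ ($p = \frac{1}{-324} = - \frac{1}{324} \approx -0.0030864$)
$\frac{M{\left(25 \right)}}{p} = - \frac{41}{- \frac{1}{324}} = \left(-41\right) \left(-324\right) = 13284$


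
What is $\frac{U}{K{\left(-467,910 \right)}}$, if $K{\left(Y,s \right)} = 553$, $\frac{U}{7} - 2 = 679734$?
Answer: $\frac{679736}{79} \approx 8604.3$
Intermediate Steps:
$U = 4758152$ ($U = 14 + 7 \cdot 679734 = 14 + 4758138 = 4758152$)
$\frac{U}{K{\left(-467,910 \right)}} = \frac{4758152}{553} = 4758152 \cdot \frac{1}{553} = \frac{679736}{79}$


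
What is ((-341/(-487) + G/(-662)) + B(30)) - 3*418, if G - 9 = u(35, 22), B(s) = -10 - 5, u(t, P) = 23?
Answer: -204453914/161197 ≈ -1268.3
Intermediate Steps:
B(s) = -15
G = 32 (G = 9 + 23 = 32)
((-341/(-487) + G/(-662)) + B(30)) - 3*418 = ((-341/(-487) + 32/(-662)) - 15) - 3*418 = ((-341*(-1/487) + 32*(-1/662)) - 15) - 1254 = ((341/487 - 16/331) - 15) - 1254 = (105079/161197 - 15) - 1254 = -2312876/161197 - 1254 = -204453914/161197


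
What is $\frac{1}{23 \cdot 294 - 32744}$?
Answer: $- \frac{1}{25982} \approx -3.8488 \cdot 10^{-5}$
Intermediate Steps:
$\frac{1}{23 \cdot 294 - 32744} = \frac{1}{6762 - 32744} = \frac{1}{-25982} = - \frac{1}{25982}$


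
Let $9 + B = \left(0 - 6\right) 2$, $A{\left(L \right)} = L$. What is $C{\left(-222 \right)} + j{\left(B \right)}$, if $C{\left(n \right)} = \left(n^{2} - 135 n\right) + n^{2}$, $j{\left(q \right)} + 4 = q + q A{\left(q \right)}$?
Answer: $128954$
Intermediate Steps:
$B = -21$ ($B = -9 + \left(0 - 6\right) 2 = -9 - 12 = -21$)
$j{\left(q \right)} = -4 + q + q^{2}$ ($j{\left(q \right)} = -4 + \left(q + q q\right) = -4 + \left(q + q^{2}\right) = -4 + q + q^{2}$)
$C{\left(n \right)} = - 135 n + 2 n^{2}$
$C{\left(-222 \right)} + j{\left(B \right)} = - 222 \left(-135 + 2 \left(-222\right)\right) - \left(25 - 441\right) = - 222 \left(-135 - 444\right) - -416 = \left(-222\right) \left(-579\right) + 416 = 128538 + 416 = 128954$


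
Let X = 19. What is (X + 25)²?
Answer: 1936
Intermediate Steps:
(X + 25)² = (19 + 25)² = 44² = 1936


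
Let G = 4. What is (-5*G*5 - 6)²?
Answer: 11236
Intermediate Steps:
(-5*G*5 - 6)² = (-5*4*5 - 6)² = (-20*5 - 6)² = (-100 - 6)² = (-106)² = 11236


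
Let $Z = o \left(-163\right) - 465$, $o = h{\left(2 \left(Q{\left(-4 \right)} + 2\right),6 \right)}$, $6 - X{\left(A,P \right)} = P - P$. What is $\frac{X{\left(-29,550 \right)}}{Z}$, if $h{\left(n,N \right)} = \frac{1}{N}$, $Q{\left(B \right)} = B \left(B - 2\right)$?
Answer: $- \frac{36}{2953} \approx -0.012191$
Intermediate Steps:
$X{\left(A,P \right)} = 6$ ($X{\left(A,P \right)} = 6 - \left(P - P\right) = 6 - 0 = 6 + 0 = 6$)
$Q{\left(B \right)} = B \left(-2 + B\right)$
$o = \frac{1}{6} \approx 0.16667$
$Z = - \frac{2953}{6}$ ($Z = \frac{1}{6} \left(-163\right) - 465 = - \frac{163}{6} - 465 = - \frac{2953}{6} \approx -492.17$)
$\frac{X{\left(-29,550 \right)}}{Z} = \frac{6}{- \frac{2953}{6}} = 6 \left(- \frac{6}{2953}\right) = - \frac{36}{2953}$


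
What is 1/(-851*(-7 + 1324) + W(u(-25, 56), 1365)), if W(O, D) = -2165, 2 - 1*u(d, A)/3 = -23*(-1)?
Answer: -1/1122932 ≈ -8.9053e-7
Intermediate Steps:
u(d, A) = -63 (u(d, A) = 6 - (-69)*(-1) = 6 - 3*23 = 6 - 69 = -63)
1/(-851*(-7 + 1324) + W(u(-25, 56), 1365)) = 1/(-851*(-7 + 1324) - 2165) = 1/(-851*1317 - 2165) = 1/(-1120767 - 2165) = 1/(-1122932) = -1/1122932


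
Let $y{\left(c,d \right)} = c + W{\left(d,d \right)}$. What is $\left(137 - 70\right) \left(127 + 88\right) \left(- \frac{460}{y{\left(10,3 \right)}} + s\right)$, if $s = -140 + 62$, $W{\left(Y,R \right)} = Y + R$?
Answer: $- \frac{6150935}{4} \approx -1.5377 \cdot 10^{6}$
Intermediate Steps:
$W{\left(Y,R \right)} = R + Y$
$y{\left(c,d \right)} = c + 2 d$ ($y{\left(c,d \right)} = c + \left(d + d\right) = c + 2 d$)
$s = -78$
$\left(137 - 70\right) \left(127 + 88\right) \left(- \frac{460}{y{\left(10,3 \right)}} + s\right) = \left(137 - 70\right) \left(127 + 88\right) \left(- \frac{460}{10 + 2 \cdot 3} - 78\right) = 67 \cdot 215 \left(- \frac{460}{10 + 6} - 78\right) = 14405 \left(- \frac{460}{16} - 78\right) = 14405 \left(\left(-460\right) \frac{1}{16} - 78\right) = 14405 \left(- \frac{115}{4} - 78\right) = 14405 \left(- \frac{427}{4}\right) = - \frac{6150935}{4}$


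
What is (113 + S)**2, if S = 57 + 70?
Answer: 57600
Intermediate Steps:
S = 127
(113 + S)**2 = (113 + 127)**2 = 240**2 = 57600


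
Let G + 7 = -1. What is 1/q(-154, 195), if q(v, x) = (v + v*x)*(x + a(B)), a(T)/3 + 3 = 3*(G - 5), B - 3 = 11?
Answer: -1/2082696 ≈ -4.8015e-7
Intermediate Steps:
B = 14 (B = 3 + 11 = 14)
G = -8 (G = -7 - 1 = -8)
a(T) = -126 (a(T) = -9 + 3*(3*(-8 - 5)) = -9 + 3*(3*(-13)) = -9 + 3*(-39) = -9 - 117 = -126)
q(v, x) = (-126 + x)*(v + v*x) (q(v, x) = (v + v*x)*(x - 126) = (v + v*x)*(-126 + x) = (-126 + x)*(v + v*x))
1/q(-154, 195) = 1/(-154*(-126 + 195**2 - 125*195)) = 1/(-154*(-126 + 38025 - 24375)) = 1/(-154*13524) = 1/(-2082696) = -1/2082696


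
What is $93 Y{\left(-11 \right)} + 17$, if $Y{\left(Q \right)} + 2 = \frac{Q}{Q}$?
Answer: $-76$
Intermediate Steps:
$Y{\left(Q \right)} = -1$ ($Y{\left(Q \right)} = -2 + \frac{Q}{Q} = -2 + 1 = -1$)
$93 Y{\left(-11 \right)} + 17 = 93 \left(-1\right) + 17 = -93 + 17 = -76$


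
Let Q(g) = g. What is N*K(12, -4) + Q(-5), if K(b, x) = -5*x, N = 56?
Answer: 1115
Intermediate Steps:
N*K(12, -4) + Q(-5) = 56*(-5*(-4)) - 5 = 56*20 - 5 = 1120 - 5 = 1115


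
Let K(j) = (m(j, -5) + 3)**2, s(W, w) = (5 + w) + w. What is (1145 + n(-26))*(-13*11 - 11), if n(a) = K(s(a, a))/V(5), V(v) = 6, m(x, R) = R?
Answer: -529298/3 ≈ -1.7643e+5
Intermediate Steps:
s(W, w) = 5 + 2*w
K(j) = 4 (K(j) = (-5 + 3)**2 = (-2)**2 = 4)
n(a) = 2/3 (n(a) = 4/6 = 4*(1/6) = 2/3)
(1145 + n(-26))*(-13*11 - 11) = (1145 + 2/3)*(-13*11 - 11) = 3437*(-143 - 11)/3 = (3437/3)*(-154) = -529298/3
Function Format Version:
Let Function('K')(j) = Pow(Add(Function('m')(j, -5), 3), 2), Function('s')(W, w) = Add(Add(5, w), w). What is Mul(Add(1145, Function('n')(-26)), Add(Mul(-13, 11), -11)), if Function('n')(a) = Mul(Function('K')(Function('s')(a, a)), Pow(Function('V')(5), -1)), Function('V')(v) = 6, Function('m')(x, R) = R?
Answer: Rational(-529298, 3) ≈ -1.7643e+5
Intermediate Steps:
Function('s')(W, w) = Add(5, Mul(2, w))
Function('K')(j) = 4 (Function('K')(j) = Pow(Add(-5, 3), 2) = Pow(-2, 2) = 4)
Function('n')(a) = Rational(2, 3) (Function('n')(a) = Mul(4, Pow(6, -1)) = Mul(4, Rational(1, 6)) = Rational(2, 3))
Mul(Add(1145, Function('n')(-26)), Add(Mul(-13, 11), -11)) = Mul(Add(1145, Rational(2, 3)), Add(Mul(-13, 11), -11)) = Mul(Rational(3437, 3), Add(-143, -11)) = Mul(Rational(3437, 3), -154) = Rational(-529298, 3)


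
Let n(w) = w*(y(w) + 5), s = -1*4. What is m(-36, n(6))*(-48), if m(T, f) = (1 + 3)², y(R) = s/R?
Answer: -768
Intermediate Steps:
s = -4
y(R) = -4/R
n(w) = w*(5 - 4/w) (n(w) = w*(-4/w + 5) = w*(5 - 4/w))
m(T, f) = 16 (m(T, f) = 4² = 16)
m(-36, n(6))*(-48) = 16*(-48) = -768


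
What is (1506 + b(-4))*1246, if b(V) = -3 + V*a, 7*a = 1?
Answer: 1872026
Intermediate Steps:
a = 1/7 (a = (1/7)*1 = 1/7 ≈ 0.14286)
b(V) = -3 + V/7 (b(V) = -3 + V*(1/7) = -3 + V/7)
(1506 + b(-4))*1246 = (1506 + (-3 + (1/7)*(-4)))*1246 = (1506 + (-3 - 4/7))*1246 = (1506 - 25/7)*1246 = (10517/7)*1246 = 1872026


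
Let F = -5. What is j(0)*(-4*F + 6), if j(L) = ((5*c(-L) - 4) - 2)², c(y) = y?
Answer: 936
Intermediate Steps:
j(L) = (-6 - 5*L)² (j(L) = ((5*(-L) - 4) - 2)² = ((-5*L - 4) - 2)² = ((-4 - 5*L) - 2)² = (-6 - 5*L)²)
j(0)*(-4*F + 6) = (6 + 5*0)²*(-4*(-5) + 6) = (6 + 0)²*(20 + 6) = 6²*26 = 36*26 = 936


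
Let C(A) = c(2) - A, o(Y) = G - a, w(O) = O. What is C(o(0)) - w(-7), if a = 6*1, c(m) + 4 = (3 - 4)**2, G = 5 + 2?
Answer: 3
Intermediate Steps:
G = 7
c(m) = -3 (c(m) = -4 + (3 - 4)**2 = -4 + (-1)**2 = -4 + 1 = -3)
a = 6
o(Y) = 1 (o(Y) = 7 - 1*6 = 7 - 6 = 1)
C(A) = -3 - A
C(o(0)) - w(-7) = (-3 - 1*1) - 1*(-7) = (-3 - 1) + 7 = -4 + 7 = 3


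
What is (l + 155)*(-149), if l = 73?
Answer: -33972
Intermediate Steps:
(l + 155)*(-149) = (73 + 155)*(-149) = 228*(-149) = -33972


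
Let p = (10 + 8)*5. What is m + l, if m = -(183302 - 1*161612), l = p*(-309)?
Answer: -49500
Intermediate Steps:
p = 90 (p = 18*5 = 90)
l = -27810 (l = 90*(-309) = -27810)
m = -21690 (m = -(183302 - 161612) = -1*21690 = -21690)
m + l = -21690 - 27810 = -49500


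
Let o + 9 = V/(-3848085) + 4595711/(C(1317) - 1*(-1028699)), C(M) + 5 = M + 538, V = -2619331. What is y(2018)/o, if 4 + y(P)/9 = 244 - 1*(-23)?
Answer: -9386670231890055/15306725831831 ≈ -613.24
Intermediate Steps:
C(M) = 533 + M (C(M) = -5 + (M + 538) = -5 + (538 + M) = 533 + M)
y(P) = 2367 (y(P) = -36 + 9*(244 - 1*(-23)) = -36 + 9*(244 + 23) = -36 + 9*267 = -36 + 2403 = 2367)
o = -15306725831831/3965640148665 (o = -9 + (-2619331/(-3848085) + 4595711/((533 + 1317) - 1*(-1028699))) = -9 + (-2619331*(-1/3848085) + 4595711/(1850 + 1028699)) = -9 + (2619331/3848085 + 4595711/1030549) = -9 + 20384035506154/3965640148665 = -15306725831831/3965640148665 ≈ -3.8598)
y(2018)/o = 2367/(-15306725831831/3965640148665) = 2367*(-3965640148665/15306725831831) = -9386670231890055/15306725831831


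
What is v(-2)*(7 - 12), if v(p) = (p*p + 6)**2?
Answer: -500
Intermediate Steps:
v(p) = (6 + p**2)**2 (v(p) = (p**2 + 6)**2 = (6 + p**2)**2)
v(-2)*(7 - 12) = (6 + (-2)**2)**2*(7 - 12) = (6 + 4)**2*(-5) = 10**2*(-5) = 100*(-5) = -500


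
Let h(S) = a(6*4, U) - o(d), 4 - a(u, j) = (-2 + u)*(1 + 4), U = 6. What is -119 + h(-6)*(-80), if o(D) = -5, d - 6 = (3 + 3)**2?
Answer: 7961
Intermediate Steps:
a(u, j) = 14 - 5*u (a(u, j) = 4 - (-2 + u)*(1 + 4) = 4 - (-2 + u)*5 = 4 - (-10 + 5*u) = 4 + (10 - 5*u) = 14 - 5*u)
d = 42 (d = 6 + (3 + 3)**2 = 6 + 6**2 = 6 + 36 = 42)
h(S) = -101 (h(S) = (14 - 30*4) - 1*(-5) = (14 - 5*24) + 5 = (14 - 120) + 5 = -106 + 5 = -101)
-119 + h(-6)*(-80) = -119 - 101*(-80) = -119 + 8080 = 7961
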